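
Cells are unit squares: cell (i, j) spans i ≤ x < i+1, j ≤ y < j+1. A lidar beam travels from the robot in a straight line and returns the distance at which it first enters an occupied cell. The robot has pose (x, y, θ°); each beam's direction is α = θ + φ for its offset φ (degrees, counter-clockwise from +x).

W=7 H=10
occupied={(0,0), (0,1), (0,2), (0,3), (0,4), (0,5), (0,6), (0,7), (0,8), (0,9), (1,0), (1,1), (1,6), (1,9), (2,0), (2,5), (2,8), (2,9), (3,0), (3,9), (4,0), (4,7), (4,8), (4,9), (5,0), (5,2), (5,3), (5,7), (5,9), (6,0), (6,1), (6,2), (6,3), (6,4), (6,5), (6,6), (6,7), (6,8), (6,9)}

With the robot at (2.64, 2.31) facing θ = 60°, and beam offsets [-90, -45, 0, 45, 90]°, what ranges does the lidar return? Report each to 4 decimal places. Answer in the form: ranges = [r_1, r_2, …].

beam 1: φ=-90°, α=330°
  d=(0.8660,-0.5000)  start (2,2)  tX=0.4157 tY=0.6200  stride 1/|dx|=1.1547 1/|dy|=2.0000
    cross x-line → (3,2), t=0.4157
    cross y-line → (3,1), t=0.6200
    cross x-line → (4,1), t=1.5704
    cross y-line → (4,0), t=2.6200 (wall)
  → r_1 = 2.6200
beam 2: φ=-45°, α=15°
  d=(0.9659,0.2588)  start (2,2)  tX=0.3727 tY=2.6660  stride 1/|dx|=1.0353 1/|dy|=3.8637
    cross x-line → (3,2), t=0.3727
    cross x-line → (4,2), t=1.4080
    cross x-line → (5,2), t=2.4433 (wall)
  → r_2 = 2.4433
beam 3: φ=0°, α=60°
  d=(0.5000,0.8660)  start (2,2)  tX=0.7200 tY=0.7967  stride 1/|dx|=2.0000 1/|dy|=1.1547
    cross x-line → (3,2), t=0.7200
    cross y-line → (3,3), t=0.7967
    cross y-line → (3,4), t=1.9514
    cross x-line → (4,4), t=2.7200
    cross y-line → (4,5), t=3.1061
    cross y-line → (4,6), t=4.2608
    cross x-line → (5,6), t=4.7200
    cross y-line → (5,7), t=5.4155 (wall)
  → r_3 = 5.4155
beam 4: φ=45°, α=105°
  d=(-0.2588,0.9659)  start (2,2)  tX=2.4728 tY=0.7143  stride 1/|dx|=3.8637 1/|dy|=1.0353
    cross y-line → (2,3), t=0.7143
    cross y-line → (2,4), t=1.7496
    cross x-line → (1,4), t=2.4728
    cross y-line → (1,5), t=2.7849
    cross y-line → (1,6), t=3.8202 (wall)
  → r_4 = 3.8202
beam 5: φ=90°, α=150°
  d=(-0.8660,0.5000)  start (2,2)  tX=0.7390 tY=1.3800  stride 1/|dx|=1.1547 1/|dy|=2.0000
    cross x-line → (1,2), t=0.7390
    cross y-line → (1,3), t=1.3800
    cross x-line → (0,3), t=1.8937 (wall)
  → r_5 = 1.8937

ranges = [2.6200, 2.4433, 5.4155, 3.8202, 1.8937]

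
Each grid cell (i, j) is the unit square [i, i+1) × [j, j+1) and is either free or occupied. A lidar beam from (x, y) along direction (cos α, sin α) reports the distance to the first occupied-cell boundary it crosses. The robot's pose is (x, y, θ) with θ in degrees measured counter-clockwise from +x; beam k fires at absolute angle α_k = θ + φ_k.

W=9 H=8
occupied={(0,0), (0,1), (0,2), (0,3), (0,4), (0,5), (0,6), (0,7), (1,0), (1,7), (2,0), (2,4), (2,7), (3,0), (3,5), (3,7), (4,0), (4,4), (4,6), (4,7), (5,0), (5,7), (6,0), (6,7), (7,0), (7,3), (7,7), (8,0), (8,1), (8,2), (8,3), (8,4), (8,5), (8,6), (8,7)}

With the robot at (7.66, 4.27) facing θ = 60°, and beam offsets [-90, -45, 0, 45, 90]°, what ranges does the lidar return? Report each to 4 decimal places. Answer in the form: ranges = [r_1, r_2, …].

ranges = [0.3926, 0.3520, 0.6800, 2.8263, 3.4600]

beam 1: φ=-90°, α=330°
  cosα=0.8660 sinα=-0.5000 | (7,4) | tMaxX 0.3926 tMaxY 0.5400 | tΔX 1.1547 tΔY 2.0000
    t=0.3926 [x] (8,4) — stop
  → r_1 = 0.3926
beam 2: φ=-45°, α=15°
  cosα=0.9659 sinα=0.2588 | (7,4) | tMaxX 0.3520 tMaxY 2.8205 | tΔX 1.0353 tΔY 3.8637
    t=0.3520 [x] (8,4) — stop
  → r_2 = 0.3520
beam 3: φ=0°, α=60°
  cosα=0.5000 sinα=0.8660 | (7,4) | tMaxX 0.6800 tMaxY 0.8429 | tΔX 2.0000 tΔY 1.1547
    t=0.6800 [x] (8,4) — stop
  → r_3 = 0.6800
beam 4: φ=45°, α=105°
  cosα=-0.2588 sinα=0.9659 | (7,4) | tMaxX 2.5500 tMaxY 0.7558 | tΔX 3.8637 tΔY 1.0353
    t=0.7558 [y] (7,5)
    t=1.7910 [y] (7,6)
    t=2.5500 [x] (6,6)
    t=2.8263 [y] (6,7) — stop
  → r_4 = 2.8263
beam 5: φ=90°, α=150°
  cosα=-0.8660 sinα=0.5000 | (7,4) | tMaxX 0.7621 tMaxY 1.4600 | tΔX 1.1547 tΔY 2.0000
    t=0.7621 [x] (6,4)
    t=1.4600 [y] (6,5)
    t=1.9168 [x] (5,5)
    t=3.0715 [x] (4,5)
    t=3.4600 [y] (4,6) — stop
  → r_5 = 3.4600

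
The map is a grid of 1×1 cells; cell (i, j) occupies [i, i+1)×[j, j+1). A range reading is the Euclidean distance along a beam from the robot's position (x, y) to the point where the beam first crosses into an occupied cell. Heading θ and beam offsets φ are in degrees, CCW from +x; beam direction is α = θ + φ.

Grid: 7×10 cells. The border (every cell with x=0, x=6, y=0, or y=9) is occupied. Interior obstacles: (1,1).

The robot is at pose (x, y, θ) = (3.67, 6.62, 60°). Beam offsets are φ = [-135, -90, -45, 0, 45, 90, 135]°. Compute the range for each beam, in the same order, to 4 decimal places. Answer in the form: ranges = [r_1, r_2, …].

beam 1: φ=-135°, α=285°
  d=(0.2588,-0.9659)  start (3,6)  tX=1.2750 tY=0.6419  stride 1/|dx|=3.8637 1/|dy|=1.0353
    cross y-line → (3,5), t=0.6419
    cross x-line → (4,5), t=1.2750
    cross y-line → (4,4), t=1.6771
    cross y-line → (4,3), t=2.7124
    cross y-line → (4,2), t=3.7477
    cross y-line → (4,1), t=4.7830
    cross x-line → (5,1), t=5.1387
    cross y-line → (5,0), t=5.8183 (wall)
  → r_1 = 5.8183
beam 2: φ=-90°, α=330°
  d=(0.8660,-0.5000)  start (3,6)  tX=0.3811 tY=1.2400  stride 1/|dx|=1.1547 1/|dy|=2.0000
    cross x-line → (4,6), t=0.3811
    cross y-line → (4,5), t=1.2400
    cross x-line → (5,5), t=1.5358
    cross x-line → (6,5), t=2.6905 (wall)
  → r_2 = 2.6905
beam 3: φ=-45°, α=15°
  d=(0.9659,0.2588)  start (3,6)  tX=0.3416 tY=1.4682  stride 1/|dx|=1.0353 1/|dy|=3.8637
    cross x-line → (4,6), t=0.3416
    cross x-line → (5,6), t=1.3769
    cross y-line → (5,7), t=1.4682
    cross x-line → (6,7), t=2.4122 (wall)
  → r_3 = 2.4122
beam 4: φ=0°, α=60°
  d=(0.5000,0.8660)  start (3,6)  tX=0.6600 tY=0.4388  stride 1/|dx|=2.0000 1/|dy|=1.1547
    cross y-line → (3,7), t=0.4388
    cross x-line → (4,7), t=0.6600
    cross y-line → (4,8), t=1.5935
    cross x-line → (5,8), t=2.6600
    cross y-line → (5,9), t=2.7482 (wall)
  → r_4 = 2.7482
beam 5: φ=45°, α=105°
  d=(-0.2588,0.9659)  start (3,6)  tX=2.5887 tY=0.3934  stride 1/|dx|=3.8637 1/|dy|=1.0353
    cross y-line → (3,7), t=0.3934
    cross y-line → (3,8), t=1.4287
    cross y-line → (3,9), t=2.4640 (wall)
  → r_5 = 2.4640
beam 6: φ=90°, α=150°
  d=(-0.8660,0.5000)  start (3,6)  tX=0.7736 tY=0.7600  stride 1/|dx|=1.1547 1/|dy|=2.0000
    cross y-line → (3,7), t=0.7600
    cross x-line → (2,7), t=0.7736
    cross x-line → (1,7), t=1.9283
    cross y-line → (1,8), t=2.7600
    cross x-line → (0,8), t=3.0831 (wall)
  → r_6 = 3.0831
beam 7: φ=135°, α=195°
  d=(-0.9659,-0.2588)  start (3,6)  tX=0.6936 tY=2.3955  stride 1/|dx|=1.0353 1/|dy|=3.8637
    cross x-line → (2,6), t=0.6936
    cross x-line → (1,6), t=1.7289
    cross y-line → (1,5), t=2.3955
    cross x-line → (0,5), t=2.7642 (wall)
  → r_7 = 2.7642

ranges = [5.8183, 2.6905, 2.4122, 2.7482, 2.4640, 3.0831, 2.7642]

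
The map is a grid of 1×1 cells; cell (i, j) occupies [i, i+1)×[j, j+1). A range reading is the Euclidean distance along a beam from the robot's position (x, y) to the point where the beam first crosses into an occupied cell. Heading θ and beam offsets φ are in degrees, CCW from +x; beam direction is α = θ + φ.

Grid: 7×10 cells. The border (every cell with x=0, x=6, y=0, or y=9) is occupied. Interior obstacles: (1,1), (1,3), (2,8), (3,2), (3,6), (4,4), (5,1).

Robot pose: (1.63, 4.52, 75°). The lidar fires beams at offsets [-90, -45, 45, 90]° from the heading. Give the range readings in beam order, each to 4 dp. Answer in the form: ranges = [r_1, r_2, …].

ranges = [4.5242, 5.0460, 1.2600, 0.6522]

beam 1: φ=-90°, α=345°
  direction (0.9659, -0.2588); cell (1,4); t to first gridline: x 0.3831, y 2.0091 (then +1.0353 / +3.8637)
    (2,4) via x @ 0.3831
    (3,4) via x @ 1.4183
    (3,3) via y @ 2.0091
    (4,3) via x @ 2.4536
    (5,3) via x @ 3.4889
    (6,3) via x @ 4.5242  # hit
  → r_1 = 4.5242
beam 2: φ=-45°, α=30°
  direction (0.8660, 0.5000); cell (1,4); t to first gridline: x 0.4272, y 0.9600 (then +1.1547 / +2.0000)
    (2,4) via x @ 0.4272
    (2,5) via y @ 0.9600
    (3,5) via x @ 1.5819
    (4,5) via x @ 2.7366
    (4,6) via y @ 2.9600
    (5,6) via x @ 3.8913
    (5,7) via y @ 4.9600
    (6,7) via x @ 5.0460  # hit
  → r_2 = 5.0460
beam 3: φ=45°, α=120°
  direction (-0.5000, 0.8660); cell (1,4); t to first gridline: x 1.2600, y 0.5543 (then +2.0000 / +1.1547)
    (1,5) via y @ 0.5543
    (0,5) via x @ 1.2600  # hit
  → r_3 = 1.2600
beam 4: φ=90°, α=165°
  direction (-0.9659, 0.2588); cell (1,4); t to first gridline: x 0.6522, y 1.8546 (then +1.0353 / +3.8637)
    (0,4) via x @ 0.6522  # hit
  → r_4 = 0.6522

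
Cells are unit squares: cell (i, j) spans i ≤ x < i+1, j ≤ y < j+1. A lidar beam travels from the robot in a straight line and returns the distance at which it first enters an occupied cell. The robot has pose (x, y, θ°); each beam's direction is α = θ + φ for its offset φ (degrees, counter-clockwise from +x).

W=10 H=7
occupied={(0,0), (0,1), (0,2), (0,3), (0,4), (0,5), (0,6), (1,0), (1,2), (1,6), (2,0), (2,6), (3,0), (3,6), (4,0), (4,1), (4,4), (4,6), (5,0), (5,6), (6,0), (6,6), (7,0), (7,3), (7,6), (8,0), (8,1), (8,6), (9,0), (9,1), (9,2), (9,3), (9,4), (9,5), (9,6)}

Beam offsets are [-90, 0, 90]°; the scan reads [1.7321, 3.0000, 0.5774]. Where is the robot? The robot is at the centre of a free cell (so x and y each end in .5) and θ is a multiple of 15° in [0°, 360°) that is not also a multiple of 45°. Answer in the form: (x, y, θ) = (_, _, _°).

(x, y, θ) = (7.5, 4.5, 150°)

Candidates: 35 free-cell centres × 16 headings = 560 poses. Raycast each; keep the one whose scan matches to 4 dp.
  (6.5, 5.5, 15°): beam 1 = 1.9319 ≠ 1.7321 ✗
  (2.5, 4.5, 165°): beam 1 = 1.5529 ≠ 1.7321 ✗
  (8.5, 5.5, 15°): beam 1 = 1.9319 ≠ 1.7321 ✗
  (3.5, 4.5, 105°): beam 1 = 0.5176 ≠ 1.7321 ✗
  …
  (7.5, 4.5, 150°): r_1=1.7321, r_2=3.0000, r_3=0.5774 — all match ✓
Unique over the lattice → pose = (7.5, 4.5, 150°).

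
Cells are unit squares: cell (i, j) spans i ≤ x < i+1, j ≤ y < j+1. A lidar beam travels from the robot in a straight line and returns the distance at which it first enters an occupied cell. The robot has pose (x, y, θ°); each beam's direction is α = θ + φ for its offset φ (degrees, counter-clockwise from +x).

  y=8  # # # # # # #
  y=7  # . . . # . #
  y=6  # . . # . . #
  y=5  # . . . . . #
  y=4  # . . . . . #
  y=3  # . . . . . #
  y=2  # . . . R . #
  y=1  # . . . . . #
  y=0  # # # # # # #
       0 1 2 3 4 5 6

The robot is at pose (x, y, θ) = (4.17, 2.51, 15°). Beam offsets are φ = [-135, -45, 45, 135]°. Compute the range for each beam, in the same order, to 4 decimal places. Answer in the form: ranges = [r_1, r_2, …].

ranges = [1.7436, 2.1131, 3.6600, 3.6604]

beam 1: φ=-135°, α=240°
  d=(-0.5000,-0.8660)  start (4,2)  tX=0.3400 tY=0.5889  stride 1/|dx|=2.0000 1/|dy|=1.1547
    cross x-line → (3,2), t=0.3400
    cross y-line → (3,1), t=0.5889
    cross y-line → (3,0), t=1.7436 (wall)
  → r_1 = 1.7436
beam 2: φ=-45°, α=330°
  d=(0.8660,-0.5000)  start (4,2)  tX=0.9584 tY=1.0200  stride 1/|dx|=1.1547 1/|dy|=2.0000
    cross x-line → (5,2), t=0.9584
    cross y-line → (5,1), t=1.0200
    cross x-line → (6,1), t=2.1131 (wall)
  → r_2 = 2.1131
beam 3: φ=45°, α=60°
  d=(0.5000,0.8660)  start (4,2)  tX=1.6600 tY=0.5658  stride 1/|dx|=2.0000 1/|dy|=1.1547
    cross y-line → (4,3), t=0.5658
    cross x-line → (5,3), t=1.6600
    cross y-line → (5,4), t=1.7205
    cross y-line → (5,5), t=2.8752
    cross x-line → (6,5), t=3.6600 (wall)
  → r_3 = 3.6600
beam 4: φ=135°, α=150°
  d=(-0.8660,0.5000)  start (4,2)  tX=0.1963 tY=0.9800  stride 1/|dx|=1.1547 1/|dy|=2.0000
    cross x-line → (3,2), t=0.1963
    cross y-line → (3,3), t=0.9800
    cross x-line → (2,3), t=1.3510
    cross x-line → (1,3), t=2.5057
    cross y-line → (1,4), t=2.9800
    cross x-line → (0,4), t=3.6604 (wall)
  → r_4 = 3.6604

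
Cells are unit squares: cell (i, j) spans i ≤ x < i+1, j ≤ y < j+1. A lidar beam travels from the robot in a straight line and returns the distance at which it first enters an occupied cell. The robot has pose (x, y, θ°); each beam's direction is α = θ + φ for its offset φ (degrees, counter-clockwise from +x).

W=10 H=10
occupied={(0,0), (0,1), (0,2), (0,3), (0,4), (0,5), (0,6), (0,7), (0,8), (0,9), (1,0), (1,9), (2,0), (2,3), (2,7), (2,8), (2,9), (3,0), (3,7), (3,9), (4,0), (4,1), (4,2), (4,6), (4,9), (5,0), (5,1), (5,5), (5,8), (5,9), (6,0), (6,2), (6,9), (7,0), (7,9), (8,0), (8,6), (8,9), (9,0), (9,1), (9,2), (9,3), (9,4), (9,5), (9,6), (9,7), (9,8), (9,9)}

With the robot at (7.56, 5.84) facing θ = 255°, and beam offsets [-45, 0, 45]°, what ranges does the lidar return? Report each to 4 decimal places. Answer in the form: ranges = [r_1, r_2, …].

ranges = [5.2654, 2.9402, 2.8800]

beam 1: φ=-45°, α=210°
  cosα=-0.8660 sinα=-0.5000 | (7,5) | tMaxX 0.6466 tMaxY 1.6800 | tΔX 1.1547 tΔY 2.0000
    t=0.6466 [x] (6,5)
    t=1.6800 [y] (6,4)
    t=1.8013 [x] (5,4)
    t=2.9560 [x] (4,4)
    t=3.6800 [y] (4,3)
    t=4.1107 [x] (3,3)
    t=5.2654 [x] (2,3) — stop
  → r_1 = 5.2654
beam 2: φ=0°, α=255°
  cosα=-0.2588 sinα=-0.9659 | (7,5) | tMaxX 2.1637 tMaxY 0.8696 | tΔX 3.8637 tΔY 1.0353
    t=0.8696 [y] (7,4)
    t=1.9049 [y] (7,3)
    t=2.1637 [x] (6,3)
    t=2.9402 [y] (6,2) — stop
  → r_2 = 2.9402
beam 3: φ=45°, α=300°
  cosα=0.5000 sinα=-0.8660 | (7,5) | tMaxX 0.8800 tMaxY 0.9699 | tΔX 2.0000 tΔY 1.1547
    t=0.8800 [x] (8,5)
    t=0.9699 [y] (8,4)
    t=2.1246 [y] (8,3)
    t=2.8800 [x] (9,3) — stop
  → r_3 = 2.8800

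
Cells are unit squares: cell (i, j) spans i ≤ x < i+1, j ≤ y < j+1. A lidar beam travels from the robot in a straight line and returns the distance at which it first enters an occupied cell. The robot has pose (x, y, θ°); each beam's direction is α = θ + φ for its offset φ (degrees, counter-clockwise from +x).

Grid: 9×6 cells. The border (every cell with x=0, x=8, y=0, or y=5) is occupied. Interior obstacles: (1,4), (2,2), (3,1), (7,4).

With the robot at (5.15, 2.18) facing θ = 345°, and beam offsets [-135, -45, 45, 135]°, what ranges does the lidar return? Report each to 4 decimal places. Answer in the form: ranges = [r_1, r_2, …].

ranges = [1.3279, 1.3625, 3.2909, 3.2563]

beam 1: φ=-135°, α=210°
  direction (-0.8660, -0.5000); cell (5,2); t to first gridline: x 0.1732, y 0.3600 (then +1.1547 / +2.0000)
    (4,2) via x @ 0.1732
    (4,1) via y @ 0.3600
    (3,1) via x @ 1.3279  # hit
  → r_1 = 1.3279
beam 2: φ=-45°, α=300°
  direction (0.5000, -0.8660); cell (5,2); t to first gridline: x 1.7000, y 0.2078 (then +2.0000 / +1.1547)
    (5,1) via y @ 0.2078
    (5,0) via y @ 1.3625  # hit
  → r_2 = 1.3625
beam 3: φ=45°, α=30°
  direction (0.8660, 0.5000); cell (5,2); t to first gridline: x 0.9815, y 1.6400 (then +1.1547 / +2.0000)
    (6,2) via x @ 0.9815
    (6,3) via y @ 1.6400
    (7,3) via x @ 2.1362
    (8,3) via x @ 3.2909  # hit
  → r_3 = 3.2909
beam 4: φ=135°, α=120°
  direction (-0.5000, 0.8660); cell (5,2); t to first gridline: x 0.3000, y 0.9469 (then +2.0000 / +1.1547)
    (4,2) via x @ 0.3000
    (4,3) via y @ 0.9469
    (4,4) via y @ 2.1016
    (3,4) via x @ 2.3000
    (3,5) via y @ 3.2563  # hit
  → r_4 = 3.2563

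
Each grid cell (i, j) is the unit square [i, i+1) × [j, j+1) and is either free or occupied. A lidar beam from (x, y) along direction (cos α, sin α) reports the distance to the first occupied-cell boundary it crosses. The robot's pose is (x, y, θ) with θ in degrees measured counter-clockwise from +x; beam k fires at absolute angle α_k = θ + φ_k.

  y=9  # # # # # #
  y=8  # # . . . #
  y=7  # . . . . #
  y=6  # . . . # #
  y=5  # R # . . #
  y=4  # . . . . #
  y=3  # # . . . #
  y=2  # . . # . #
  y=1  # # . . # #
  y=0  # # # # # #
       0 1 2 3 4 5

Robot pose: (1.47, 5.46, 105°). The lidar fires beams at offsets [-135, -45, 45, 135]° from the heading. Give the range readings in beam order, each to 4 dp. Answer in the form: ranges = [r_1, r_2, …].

ranges = [0.6120, 4.0876, 0.5427, 0.9400]

beam 1: φ=-135°, α=330°
  direction (0.8660, -0.5000); cell (1,5); t to first gridline: x 0.6120, y 0.9200 (then +1.1547 / +2.0000)
    (2,5) via x @ 0.6120  # hit
  → r_1 = 0.6120
beam 2: φ=-45°, α=60°
  direction (0.5000, 0.8660); cell (1,5); t to first gridline: x 1.0600, y 0.6235 (then +2.0000 / +1.1547)
    (1,6) via y @ 0.6235
    (2,6) via x @ 1.0600
    (2,7) via y @ 1.7782
    (2,8) via y @ 2.9329
    (3,8) via x @ 3.0600
    (3,9) via y @ 4.0876  # hit
  → r_2 = 4.0876
beam 3: φ=45°, α=150°
  direction (-0.8660, 0.5000); cell (1,5); t to first gridline: x 0.5427, y 1.0800 (then +1.1547 / +2.0000)
    (0,5) via x @ 0.5427  # hit
  → r_3 = 0.5427
beam 4: φ=135°, α=240°
  direction (-0.5000, -0.8660); cell (1,5); t to first gridline: x 0.9400, y 0.5312 (then +2.0000 / +1.1547)
    (1,4) via y @ 0.5312
    (0,4) via x @ 0.9400  # hit
  → r_4 = 0.9400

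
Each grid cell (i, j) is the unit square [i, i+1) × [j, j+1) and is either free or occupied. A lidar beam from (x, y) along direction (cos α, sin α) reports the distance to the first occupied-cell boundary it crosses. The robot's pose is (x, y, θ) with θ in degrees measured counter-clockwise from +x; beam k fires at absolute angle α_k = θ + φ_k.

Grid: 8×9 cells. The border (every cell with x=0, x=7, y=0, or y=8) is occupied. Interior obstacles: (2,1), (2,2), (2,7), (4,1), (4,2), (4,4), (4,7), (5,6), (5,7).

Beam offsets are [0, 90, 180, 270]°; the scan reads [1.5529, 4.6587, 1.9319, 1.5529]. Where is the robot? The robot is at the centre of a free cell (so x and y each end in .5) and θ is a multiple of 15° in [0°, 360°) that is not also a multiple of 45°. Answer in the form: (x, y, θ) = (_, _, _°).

Enumerate (i+0.5, j+0.5, θ) over the 33 free cells and 16 admissible headings. For each, cast all 4 beams and compare to the given ranges.
  (2.5, 6.5, 165°): beam 2 = 5.6940 ≠ 4.6587 ✗
  (1.5, 4.5, 150°): beam 1 = 0.5774 ≠ 1.5529 ✗
  (1.5, 3.5, 300°): beam 1 = 1.0000 ≠ 1.5529 ✗
  (3.5, 7.5, 195°): beam 1 = 0.5176 ≠ 1.5529 ✗
  …
  (2.5, 5.5, 165°): r_1=1.5529, r_2=4.6587, r_3=1.9319, r_4=1.5529 — all match ✓
No second candidate reproduces the full scan.

(x, y, θ) = (2.5, 5.5, 165°)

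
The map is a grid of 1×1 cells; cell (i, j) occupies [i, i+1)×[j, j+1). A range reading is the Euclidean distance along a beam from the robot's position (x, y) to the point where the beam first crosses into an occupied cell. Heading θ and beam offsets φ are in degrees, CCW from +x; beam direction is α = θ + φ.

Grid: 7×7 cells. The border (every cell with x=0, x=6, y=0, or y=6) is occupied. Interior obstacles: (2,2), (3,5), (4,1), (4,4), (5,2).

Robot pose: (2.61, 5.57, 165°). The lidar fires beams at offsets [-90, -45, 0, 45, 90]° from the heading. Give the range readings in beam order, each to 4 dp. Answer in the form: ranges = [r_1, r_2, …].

beam 1: φ=-90°, α=75°
  direction (0.2588, 0.9659); cell (2,5); t to first gridline: x 1.5068, y 0.4452 (then +3.8637 / +1.0353)
    (2,6) via y @ 0.4452  # hit
  → r_1 = 0.4452
beam 2: φ=-45°, α=120°
  direction (-0.5000, 0.8660); cell (2,5); t to first gridline: x 1.2200, y 0.4965 (then +2.0000 / +1.1547)
    (2,6) via y @ 0.4965  # hit
  → r_2 = 0.4965
beam 3: φ=0°, α=165°
  direction (-0.9659, 0.2588); cell (2,5); t to first gridline: x 0.6315, y 1.6614 (then +1.0353 / +3.8637)
    (1,5) via x @ 0.6315
    (1,6) via y @ 1.6614  # hit
  → r_3 = 1.6614
beam 4: φ=45°, α=210°
  direction (-0.8660, -0.5000); cell (2,5); t to first gridline: x 0.7044, y 1.1400 (then +1.1547 / +2.0000)
    (1,5) via x @ 0.7044
    (1,4) via y @ 1.1400
    (0,4) via x @ 1.8591  # hit
  → r_4 = 1.8591
beam 5: φ=90°, α=255°
  direction (-0.2588, -0.9659); cell (2,5); t to first gridline: x 2.3569, y 0.5901 (then +3.8637 / +1.0353)
    (2,4) via y @ 0.5901
    (2,3) via y @ 1.6254
    (1,3) via x @ 2.3569
    (1,2) via y @ 2.6607
    (1,1) via y @ 3.6959
    (1,0) via y @ 4.7312  # hit
  → r_5 = 4.7312

ranges = [0.4452, 0.4965, 1.6614, 1.8591, 4.7312]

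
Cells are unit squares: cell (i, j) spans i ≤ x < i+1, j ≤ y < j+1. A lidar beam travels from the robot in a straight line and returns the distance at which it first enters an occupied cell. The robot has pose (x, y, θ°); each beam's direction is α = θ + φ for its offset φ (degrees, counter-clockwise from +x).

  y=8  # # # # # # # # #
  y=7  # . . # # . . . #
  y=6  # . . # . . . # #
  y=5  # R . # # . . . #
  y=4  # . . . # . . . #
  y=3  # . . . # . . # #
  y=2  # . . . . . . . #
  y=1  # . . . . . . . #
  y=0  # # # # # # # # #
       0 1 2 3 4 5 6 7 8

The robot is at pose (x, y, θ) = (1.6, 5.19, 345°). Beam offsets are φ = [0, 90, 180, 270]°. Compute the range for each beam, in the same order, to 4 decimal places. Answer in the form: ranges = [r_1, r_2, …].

ranges = [2.4847, 2.9091, 0.6212, 2.3182]

beam 1: φ=0°, α=345°
  dir = (cos 345°, sin 345°) = (0.9659, -0.2588); from cell (1,5)
  next x-line at t=0.4141, next y-line at t=0.7341; Δt_x=1.0353, Δt_y=3.8637
    x: enter (2,5) at t=0.4141
    y: enter (2,4) at t=0.7341
    x: enter (3,4) at t=1.4494
    x: enter (4,4) at t=2.4847 ← occupied
  → r_1 = 2.4847
beam 2: φ=90°, α=75°
  dir = (cos 75°, sin 75°) = (0.2588, 0.9659); from cell (1,5)
  next x-line at t=1.5455, next y-line at t=0.8386; Δt_x=3.8637, Δt_y=1.0353
    y: enter (1,6) at t=0.8386
    x: enter (2,6) at t=1.5455
    y: enter (2,7) at t=1.8738
    y: enter (2,8) at t=2.9091 ← occupied
  → r_2 = 2.9091
beam 3: φ=180°, α=165°
  dir = (cos 165°, sin 165°) = (-0.9659, 0.2588); from cell (1,5)
  next x-line at t=0.6212, next y-line at t=3.1296; Δt_x=1.0353, Δt_y=3.8637
    x: enter (0,5) at t=0.6212 ← occupied
  → r_3 = 0.6212
beam 4: φ=270°, α=255°
  dir = (cos 255°, sin 255°) = (-0.2588, -0.9659); from cell (1,5)
  next x-line at t=2.3182, next y-line at t=0.1967; Δt_x=3.8637, Δt_y=1.0353
    y: enter (1,4) at t=0.1967
    y: enter (1,3) at t=1.2320
    y: enter (1,2) at t=2.2673
    x: enter (0,2) at t=2.3182 ← occupied
  → r_4 = 2.3182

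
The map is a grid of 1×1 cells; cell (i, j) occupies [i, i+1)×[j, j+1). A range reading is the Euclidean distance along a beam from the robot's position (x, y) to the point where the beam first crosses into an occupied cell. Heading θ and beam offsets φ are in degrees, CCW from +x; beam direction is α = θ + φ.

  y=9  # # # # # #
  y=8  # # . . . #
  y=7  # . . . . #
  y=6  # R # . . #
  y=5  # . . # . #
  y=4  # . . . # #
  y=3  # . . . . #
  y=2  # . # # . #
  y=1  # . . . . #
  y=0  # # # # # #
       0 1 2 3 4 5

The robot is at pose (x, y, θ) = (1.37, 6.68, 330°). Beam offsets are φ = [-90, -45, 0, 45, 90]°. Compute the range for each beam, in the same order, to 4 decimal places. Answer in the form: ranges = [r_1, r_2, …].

ranges = [0.7400, 3.8098, 0.7275, 0.6522, 2.6789]

beam 1: φ=-90°, α=240°
  d=(-0.5000,-0.8660)  start (1,6)  tX=0.7400 tY=0.7852  stride 1/|dx|=2.0000 1/|dy|=1.1547
    cross x-line → (0,6), t=0.7400 (wall)
  → r_1 = 0.7400
beam 2: φ=-45°, α=285°
  d=(0.2588,-0.9659)  start (1,6)  tX=2.4341 tY=0.7040  stride 1/|dx|=3.8637 1/|dy|=1.0353
    cross y-line → (1,5), t=0.7040
    cross y-line → (1,4), t=1.7393
    cross x-line → (2,4), t=2.4341
    cross y-line → (2,3), t=2.7745
    cross y-line → (2,2), t=3.8098 (wall)
  → r_2 = 3.8098
beam 3: φ=0°, α=330°
  d=(0.8660,-0.5000)  start (1,6)  tX=0.7275 tY=1.3600  stride 1/|dx|=1.1547 1/|dy|=2.0000
    cross x-line → (2,6), t=0.7275 (wall)
  → r_3 = 0.7275
beam 4: φ=45°, α=15°
  d=(0.9659,0.2588)  start (1,6)  tX=0.6522 tY=1.2364  stride 1/|dx|=1.0353 1/|dy|=3.8637
    cross x-line → (2,6), t=0.6522 (wall)
  → r_4 = 0.6522
beam 5: φ=90°, α=60°
  d=(0.5000,0.8660)  start (1,6)  tX=1.2600 tY=0.3695  stride 1/|dx|=2.0000 1/|dy|=1.1547
    cross y-line → (1,7), t=0.3695
    cross x-line → (2,7), t=1.2600
    cross y-line → (2,8), t=1.5242
    cross y-line → (2,9), t=2.6789 (wall)
  → r_5 = 2.6789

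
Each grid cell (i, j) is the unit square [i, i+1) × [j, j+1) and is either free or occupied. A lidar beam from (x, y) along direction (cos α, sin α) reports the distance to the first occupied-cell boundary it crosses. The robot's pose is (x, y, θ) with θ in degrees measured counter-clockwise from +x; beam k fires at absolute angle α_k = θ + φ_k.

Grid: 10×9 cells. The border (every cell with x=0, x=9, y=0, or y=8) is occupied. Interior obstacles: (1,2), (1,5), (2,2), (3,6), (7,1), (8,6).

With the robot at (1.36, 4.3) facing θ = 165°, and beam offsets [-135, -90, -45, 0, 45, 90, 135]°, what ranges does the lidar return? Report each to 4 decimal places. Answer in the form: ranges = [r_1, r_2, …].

beam 1: φ=-135°, α=30°
  d=(0.8660,0.5000)  start (1,4)  tX=0.7390 tY=1.4000  stride 1/|dx|=1.1547 1/|dy|=2.0000
    cross x-line → (2,4), t=0.7390
    cross y-line → (2,5), t=1.4000
    cross x-line → (3,5), t=1.8937
    cross x-line → (4,5), t=3.0484
    cross y-line → (4,6), t=3.4000
    cross x-line → (5,6), t=4.2031
    cross x-line → (6,6), t=5.3578
    cross y-line → (6,7), t=5.4000
    cross x-line → (7,7), t=6.5125
    cross y-line → (7,8), t=7.4000 (wall)
  → r_1 = 7.4000
beam 2: φ=-90°, α=75°
  d=(0.2588,0.9659)  start (1,4)  tX=2.4728 tY=0.7247  stride 1/|dx|=3.8637 1/|dy|=1.0353
    cross y-line → (1,5), t=0.7247 (wall)
  → r_2 = 0.7247
beam 3: φ=-45°, α=120°
  d=(-0.5000,0.8660)  start (1,4)  tX=0.7200 tY=0.8083  stride 1/|dx|=2.0000 1/|dy|=1.1547
    cross x-line → (0,4), t=0.7200 (wall)
  → r_3 = 0.7200
beam 4: φ=0°, α=165°
  d=(-0.9659,0.2588)  start (1,4)  tX=0.3727 tY=2.7046  stride 1/|dx|=1.0353 1/|dy|=3.8637
    cross x-line → (0,4), t=0.3727 (wall)
  → r_4 = 0.3727
beam 5: φ=45°, α=210°
  d=(-0.8660,-0.5000)  start (1,4)  tX=0.4157 tY=0.6000  stride 1/|dx|=1.1547 1/|dy|=2.0000
    cross x-line → (0,4), t=0.4157 (wall)
  → r_5 = 0.4157
beam 6: φ=90°, α=255°
  d=(-0.2588,-0.9659)  start (1,4)  tX=1.3909 tY=0.3106  stride 1/|dx|=3.8637 1/|dy|=1.0353
    cross y-line → (1,3), t=0.3106
    cross y-line → (1,2), t=1.3459 (wall)
  → r_6 = 1.3459
beam 7: φ=135°, α=300°
  d=(0.5000,-0.8660)  start (1,4)  tX=1.2800 tY=0.3464  stride 1/|dx|=2.0000 1/|dy|=1.1547
    cross y-line → (1,3), t=0.3464
    cross x-line → (2,3), t=1.2800
    cross y-line → (2,2), t=1.5011 (wall)
  → r_7 = 1.5011

ranges = [7.4000, 0.7247, 0.7200, 0.3727, 0.4157, 1.3459, 1.5011]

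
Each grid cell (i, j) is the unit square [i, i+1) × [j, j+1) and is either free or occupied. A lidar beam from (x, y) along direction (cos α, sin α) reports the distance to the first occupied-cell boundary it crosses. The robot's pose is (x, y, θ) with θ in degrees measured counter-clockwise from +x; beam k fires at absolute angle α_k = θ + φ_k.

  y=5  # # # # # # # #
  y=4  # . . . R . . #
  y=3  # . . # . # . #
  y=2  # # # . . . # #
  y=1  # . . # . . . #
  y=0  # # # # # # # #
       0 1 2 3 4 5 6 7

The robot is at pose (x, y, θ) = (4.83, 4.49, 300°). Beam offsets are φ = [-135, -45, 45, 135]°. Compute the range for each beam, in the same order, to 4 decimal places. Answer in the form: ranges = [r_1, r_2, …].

ranges = [1.9705, 3.2069, 2.2465, 0.5280]

beam 1: φ=-135°, α=165°
  cosα=-0.9659 sinα=0.2588 | (4,4) | tMaxX 0.8593 tMaxY 1.9705 | tΔX 1.0353 tΔY 3.8637
    t=0.8593 [x] (3,4)
    t=1.8946 [x] (2,4)
    t=1.9705 [y] (2,5) — stop
  → r_1 = 1.9705
beam 2: φ=-45°, α=255°
  cosα=-0.2588 sinα=-0.9659 | (4,4) | tMaxX 3.2069 tMaxY 0.5073 | tΔX 3.8637 tΔY 1.0353
    t=0.5073 [y] (4,3)
    t=1.5426 [y] (4,2)
    t=2.5778 [y] (4,1)
    t=3.2069 [x] (3,1) — stop
  → r_2 = 3.2069
beam 3: φ=45°, α=345°
  cosα=0.9659 sinα=-0.2588 | (4,4) | tMaxX 0.1760 tMaxY 1.8932 | tΔX 1.0353 tΔY 3.8637
    t=0.1760 [x] (5,4)
    t=1.2113 [x] (6,4)
    t=1.8932 [y] (6,3)
    t=2.2465 [x] (7,3) — stop
  → r_3 = 2.2465
beam 4: φ=135°, α=75°
  cosα=0.2588 sinα=0.9659 | (4,4) | tMaxX 0.6568 tMaxY 0.5280 | tΔX 3.8637 tΔY 1.0353
    t=0.5280 [y] (4,5) — stop
  → r_4 = 0.5280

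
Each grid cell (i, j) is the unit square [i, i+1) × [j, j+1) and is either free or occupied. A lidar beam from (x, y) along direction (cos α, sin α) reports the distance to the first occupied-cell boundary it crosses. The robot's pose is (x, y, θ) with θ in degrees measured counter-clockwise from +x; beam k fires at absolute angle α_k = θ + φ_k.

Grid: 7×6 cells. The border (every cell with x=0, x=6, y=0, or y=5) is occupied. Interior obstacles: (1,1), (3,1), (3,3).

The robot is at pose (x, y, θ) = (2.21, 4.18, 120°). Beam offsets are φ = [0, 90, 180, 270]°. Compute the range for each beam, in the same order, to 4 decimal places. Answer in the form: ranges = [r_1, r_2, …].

ranges = [0.9469, 1.3972, 2.5172, 1.6400]

beam 1: φ=0°, α=120°
  d=(-0.5000,0.8660)  start (2,4)  tX=0.4200 tY=0.9469  stride 1/|dx|=2.0000 1/|dy|=1.1547
    cross x-line → (1,4), t=0.4200
    cross y-line → (1,5), t=0.9469 (wall)
  → r_1 = 0.9469
beam 2: φ=90°, α=210°
  d=(-0.8660,-0.5000)  start (2,4)  tX=0.2425 tY=0.3600  stride 1/|dx|=1.1547 1/|dy|=2.0000
    cross x-line → (1,4), t=0.2425
    cross y-line → (1,3), t=0.3600
    cross x-line → (0,3), t=1.3972 (wall)
  → r_2 = 1.3972
beam 3: φ=180°, α=300°
  d=(0.5000,-0.8660)  start (2,4)  tX=1.5800 tY=0.2078  stride 1/|dx|=2.0000 1/|dy|=1.1547
    cross y-line → (2,3), t=0.2078
    cross y-line → (2,2), t=1.3625
    cross x-line → (3,2), t=1.5800
    cross y-line → (3,1), t=2.5172 (wall)
  → r_3 = 2.5172
beam 4: φ=270°, α=30°
  d=(0.8660,0.5000)  start (2,4)  tX=0.9122 tY=1.6400  stride 1/|dx|=1.1547 1/|dy|=2.0000
    cross x-line → (3,4), t=0.9122
    cross y-line → (3,5), t=1.6400 (wall)
  → r_4 = 1.6400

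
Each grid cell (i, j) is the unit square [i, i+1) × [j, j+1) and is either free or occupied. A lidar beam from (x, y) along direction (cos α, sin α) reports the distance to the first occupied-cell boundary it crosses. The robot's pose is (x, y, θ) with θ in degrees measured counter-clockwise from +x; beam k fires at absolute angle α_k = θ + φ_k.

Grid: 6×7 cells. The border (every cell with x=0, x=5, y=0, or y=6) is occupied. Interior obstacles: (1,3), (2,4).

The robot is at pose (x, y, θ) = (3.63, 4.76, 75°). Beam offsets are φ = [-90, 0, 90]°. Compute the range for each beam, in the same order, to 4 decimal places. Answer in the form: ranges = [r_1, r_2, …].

beam 1: φ=-90°, α=345°
  dir = (cos 345°, sin 345°) = (0.9659, -0.2588); from cell (3,4)
  next x-line at t=0.3831, next y-line at t=2.9364; Δt_x=1.0353, Δt_y=3.8637
    x: enter (4,4) at t=0.3831
    x: enter (5,4) at t=1.4183 ← occupied
  → r_1 = 1.4183
beam 2: φ=0°, α=75°
  dir = (cos 75°, sin 75°) = (0.2588, 0.9659); from cell (3,4)
  next x-line at t=1.4296, next y-line at t=0.2485; Δt_x=3.8637, Δt_y=1.0353
    y: enter (3,5) at t=0.2485
    y: enter (3,6) at t=1.2837 ← occupied
  → r_2 = 1.2837
beam 3: φ=90°, α=165°
  dir = (cos 165°, sin 165°) = (-0.9659, 0.2588); from cell (3,4)
  next x-line at t=0.6522, next y-line at t=0.9273; Δt_x=1.0353, Δt_y=3.8637
    x: enter (2,4) at t=0.6522 ← occupied
  → r_3 = 0.6522

ranges = [1.4183, 1.2837, 0.6522]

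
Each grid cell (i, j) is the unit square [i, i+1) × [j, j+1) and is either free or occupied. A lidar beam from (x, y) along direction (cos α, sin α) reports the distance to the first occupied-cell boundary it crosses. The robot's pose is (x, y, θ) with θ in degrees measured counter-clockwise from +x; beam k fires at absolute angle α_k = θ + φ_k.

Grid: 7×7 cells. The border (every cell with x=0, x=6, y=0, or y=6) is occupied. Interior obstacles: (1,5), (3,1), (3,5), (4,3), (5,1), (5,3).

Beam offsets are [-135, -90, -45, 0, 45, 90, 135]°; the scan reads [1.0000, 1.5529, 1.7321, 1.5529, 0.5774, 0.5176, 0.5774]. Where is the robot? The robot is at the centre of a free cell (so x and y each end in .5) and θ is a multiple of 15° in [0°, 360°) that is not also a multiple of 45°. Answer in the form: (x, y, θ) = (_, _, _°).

(x, y, θ) = (5.5, 5.5, 285°)

The pose lattice has 19·16 = 304 candidates. Test each by forward raycasting.
  (1.5, 2.5, 345°): beam 1 = 0.5774 ≠ 1.0000 ✗
  (3.5, 4.5, 285°): beam 1 = 1.7321 ≠ 1.0000 ✗
  (5.5, 2.5, 240°): beam 1 = 0.5176 ≠ 1.0000 ✗
  …
  (5.5, 5.5, 285°): r_1=1.0000, r_2=1.5529, r_3=1.7321, r_4=1.5529, r_5=0.5774, r_6=0.5176, r_7=0.5774 — all match ✓
Unique over the lattice → pose = (5.5, 5.5, 285°).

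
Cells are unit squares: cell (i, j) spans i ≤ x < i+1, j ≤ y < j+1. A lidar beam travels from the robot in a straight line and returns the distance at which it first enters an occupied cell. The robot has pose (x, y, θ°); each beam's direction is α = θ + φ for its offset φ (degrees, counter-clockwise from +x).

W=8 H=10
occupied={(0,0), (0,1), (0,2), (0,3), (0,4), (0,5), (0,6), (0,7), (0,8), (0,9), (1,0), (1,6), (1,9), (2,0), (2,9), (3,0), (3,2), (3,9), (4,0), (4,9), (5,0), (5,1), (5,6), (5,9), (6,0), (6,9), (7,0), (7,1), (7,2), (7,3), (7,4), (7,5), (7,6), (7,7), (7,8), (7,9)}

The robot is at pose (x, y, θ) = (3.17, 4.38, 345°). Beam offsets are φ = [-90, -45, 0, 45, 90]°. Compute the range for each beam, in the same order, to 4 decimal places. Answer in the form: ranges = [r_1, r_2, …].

beam 1: φ=-90°, α=255°
  dir = (cos 255°, sin 255°) = (-0.2588, -0.9659); from cell (3,4)
  next x-line at t=0.6568, next y-line at t=0.3934; Δt_x=3.8637, Δt_y=1.0353
    y: enter (3,3) at t=0.3934
    x: enter (2,3) at t=0.6568
    y: enter (2,2) at t=1.4287
    y: enter (2,1) at t=2.4640
    y: enter (2,0) at t=3.4992 ← occupied
  → r_1 = 3.4992
beam 2: φ=-45°, α=300°
  dir = (cos 300°, sin 300°) = (0.5000, -0.8660); from cell (3,4)
  next x-line at t=1.6600, next y-line at t=0.4388; Δt_x=2.0000, Δt_y=1.1547
    y: enter (3,3) at t=0.4388
    y: enter (3,2) at t=1.5935 ← occupied
  → r_2 = 1.5935
beam 3: φ=0°, α=345°
  dir = (cos 345°, sin 345°) = (0.9659, -0.2588); from cell (3,4)
  next x-line at t=0.8593, next y-line at t=1.4682; Δt_x=1.0353, Δt_y=3.8637
    x: enter (4,4) at t=0.8593
    y: enter (4,3) at t=1.4682
    x: enter (5,3) at t=1.8946
    x: enter (6,3) at t=2.9298
    x: enter (7,3) at t=3.9651 ← occupied
  → r_3 = 3.9651
beam 4: φ=45°, α=30°
  dir = (cos 30°, sin 30°) = (0.8660, 0.5000); from cell (3,4)
  next x-line at t=0.9584, next y-line at t=1.2400; Δt_x=1.1547, Δt_y=2.0000
    x: enter (4,4) at t=0.9584
    y: enter (4,5) at t=1.2400
    x: enter (5,5) at t=2.1131
    y: enter (5,6) at t=3.2400 ← occupied
  → r_4 = 3.2400
beam 5: φ=90°, α=75°
  dir = (cos 75°, sin 75°) = (0.2588, 0.9659); from cell (3,4)
  next x-line at t=3.2069, next y-line at t=0.6419; Δt_x=3.8637, Δt_y=1.0353
    y: enter (3,5) at t=0.6419
    y: enter (3,6) at t=1.6771
    y: enter (3,7) at t=2.7124
    x: enter (4,7) at t=3.2069
    y: enter (4,8) at t=3.7477
    y: enter (4,9) at t=4.7830 ← occupied
  → r_5 = 4.7830

ranges = [3.4992, 1.5935, 3.9651, 3.2400, 4.7830]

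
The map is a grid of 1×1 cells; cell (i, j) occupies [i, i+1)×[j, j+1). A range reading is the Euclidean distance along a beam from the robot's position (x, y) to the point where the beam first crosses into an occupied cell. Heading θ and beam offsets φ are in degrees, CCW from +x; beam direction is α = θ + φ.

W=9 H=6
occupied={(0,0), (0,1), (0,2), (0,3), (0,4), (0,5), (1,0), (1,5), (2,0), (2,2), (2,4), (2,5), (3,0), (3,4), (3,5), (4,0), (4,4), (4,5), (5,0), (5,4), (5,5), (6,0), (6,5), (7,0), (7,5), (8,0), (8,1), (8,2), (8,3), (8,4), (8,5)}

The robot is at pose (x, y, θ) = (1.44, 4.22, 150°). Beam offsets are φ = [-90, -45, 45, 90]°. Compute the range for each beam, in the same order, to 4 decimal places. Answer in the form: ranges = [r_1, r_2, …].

beam 1: φ=-90°, α=60°
  dir = (cos 60°, sin 60°) = (0.5000, 0.8660); from cell (1,4)
  next x-line at t=1.1200, next y-line at t=0.9007; Δt_x=2.0000, Δt_y=1.1547
    y: enter (1,5) at t=0.9007 ← occupied
  → r_1 = 0.9007
beam 2: φ=-45°, α=105°
  dir = (cos 105°, sin 105°) = (-0.2588, 0.9659); from cell (1,4)
  next x-line at t=1.7000, next y-line at t=0.8075; Δt_x=3.8637, Δt_y=1.0353
    y: enter (1,5) at t=0.8075 ← occupied
  → r_2 = 0.8075
beam 3: φ=45°, α=195°
  dir = (cos 195°, sin 195°) = (-0.9659, -0.2588); from cell (1,4)
  next x-line at t=0.4555, next y-line at t=0.8500; Δt_x=1.0353, Δt_y=3.8637
    x: enter (0,4) at t=0.4555 ← occupied
  → r_3 = 0.4555
beam 4: φ=90°, α=240°
  dir = (cos 240°, sin 240°) = (-0.5000, -0.8660); from cell (1,4)
  next x-line at t=0.8800, next y-line at t=0.2540; Δt_x=2.0000, Δt_y=1.1547
    y: enter (1,3) at t=0.2540
    x: enter (0,3) at t=0.8800 ← occupied
  → r_4 = 0.8800

ranges = [0.9007, 0.8075, 0.4555, 0.8800]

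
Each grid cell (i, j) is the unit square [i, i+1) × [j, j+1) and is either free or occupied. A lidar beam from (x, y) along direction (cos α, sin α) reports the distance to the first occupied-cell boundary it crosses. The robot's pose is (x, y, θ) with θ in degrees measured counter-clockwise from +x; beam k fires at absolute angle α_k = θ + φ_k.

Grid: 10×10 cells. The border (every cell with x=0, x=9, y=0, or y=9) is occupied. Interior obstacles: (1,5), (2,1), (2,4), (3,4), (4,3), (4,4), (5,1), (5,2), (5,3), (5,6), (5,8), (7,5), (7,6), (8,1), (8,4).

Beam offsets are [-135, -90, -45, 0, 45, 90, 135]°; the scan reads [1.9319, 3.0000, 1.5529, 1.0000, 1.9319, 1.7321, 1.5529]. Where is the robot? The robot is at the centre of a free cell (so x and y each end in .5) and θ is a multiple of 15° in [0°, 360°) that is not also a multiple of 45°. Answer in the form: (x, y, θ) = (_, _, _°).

Candidates: 49 free-cell centres × 16 headings = 784 poses. Raycast each; keep the one whose scan matches to 4 dp.
  (2.5, 8.5, 150°): beam 2 = 0.5774 ≠ 3.0000 ✗
  (1.5, 4.5, 195°): beam 1 = 0.5774 ≠ 1.9319 ✗
  (3.5, 6.5, 210°): beam 1 = 2.5882 ≠ 1.9319 ✗
  …
  (6.5, 4.5, 30°): r_1=1.9319, r_2=3.0000, r_3=1.5529, r_4=1.0000, r_5=1.9319, r_6=1.7321, r_7=1.5529 — all match ✓
Only this pose fits every beam.

(x, y, θ) = (6.5, 4.5, 30°)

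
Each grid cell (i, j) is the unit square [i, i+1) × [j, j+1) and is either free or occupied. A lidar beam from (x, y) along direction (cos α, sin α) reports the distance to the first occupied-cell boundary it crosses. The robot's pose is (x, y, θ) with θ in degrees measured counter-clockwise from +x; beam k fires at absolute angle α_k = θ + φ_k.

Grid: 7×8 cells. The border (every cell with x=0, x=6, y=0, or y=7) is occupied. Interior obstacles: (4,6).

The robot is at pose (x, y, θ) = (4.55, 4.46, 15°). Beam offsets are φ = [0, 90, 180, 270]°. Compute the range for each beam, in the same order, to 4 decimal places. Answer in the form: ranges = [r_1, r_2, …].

beam 1: φ=0°, α=15°
  dir = (cos 15°, sin 15°) = (0.9659, 0.2588); from cell (4,4)
  next x-line at t=0.4659, next y-line at t=2.0864; Δt_x=1.0353, Δt_y=3.8637
    x: enter (5,4) at t=0.4659
    x: enter (6,4) at t=1.5012 ← occupied
  → r_1 = 1.5012
beam 2: φ=90°, α=105°
  dir = (cos 105°, sin 105°) = (-0.2588, 0.9659); from cell (4,4)
  next x-line at t=2.1250, next y-line at t=0.5590; Δt_x=3.8637, Δt_y=1.0353
    y: enter (4,5) at t=0.5590
    y: enter (4,6) at t=1.5943 ← occupied
  → r_2 = 1.5943
beam 3: φ=180°, α=195°
  dir = (cos 195°, sin 195°) = (-0.9659, -0.2588); from cell (4,4)
  next x-line at t=0.5694, next y-line at t=1.7773; Δt_x=1.0353, Δt_y=3.8637
    x: enter (3,4) at t=0.5694
    x: enter (2,4) at t=1.6047
    y: enter (2,3) at t=1.7773
    x: enter (1,3) at t=2.6400
    x: enter (0,3) at t=3.6752 ← occupied
  → r_3 = 3.6752
beam 4: φ=270°, α=285°
  dir = (cos 285°, sin 285°) = (0.2588, -0.9659); from cell (4,4)
  next x-line at t=1.7387, next y-line at t=0.4762; Δt_x=3.8637, Δt_y=1.0353
    y: enter (4,3) at t=0.4762
    y: enter (4,2) at t=1.5115
    x: enter (5,2) at t=1.7387
    y: enter (5,1) at t=2.5468
    y: enter (5,0) at t=3.5821 ← occupied
  → r_4 = 3.5821

ranges = [1.5012, 1.5943, 3.6752, 3.5821]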